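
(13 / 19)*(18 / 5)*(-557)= -130338 / 95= -1371.98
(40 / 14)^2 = 400 / 49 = 8.16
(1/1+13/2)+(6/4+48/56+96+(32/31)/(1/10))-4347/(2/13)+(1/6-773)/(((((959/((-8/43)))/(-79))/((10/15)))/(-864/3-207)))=-61950339875/2556694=-24230.64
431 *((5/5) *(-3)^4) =34911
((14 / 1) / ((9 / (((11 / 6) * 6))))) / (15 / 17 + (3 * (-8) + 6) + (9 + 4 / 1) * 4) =2618 / 5337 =0.49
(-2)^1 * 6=-12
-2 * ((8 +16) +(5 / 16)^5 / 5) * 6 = -75499347 / 262144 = -288.01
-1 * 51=-51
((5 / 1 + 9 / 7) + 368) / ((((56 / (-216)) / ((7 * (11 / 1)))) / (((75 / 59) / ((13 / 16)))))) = -173918.42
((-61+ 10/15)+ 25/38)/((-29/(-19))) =-39.10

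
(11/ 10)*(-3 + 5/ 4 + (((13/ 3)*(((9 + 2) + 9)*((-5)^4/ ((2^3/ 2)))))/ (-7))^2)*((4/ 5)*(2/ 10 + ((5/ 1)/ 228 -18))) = -1471731850855981/ 25137000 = -58548428.65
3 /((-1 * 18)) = -1 /6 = -0.17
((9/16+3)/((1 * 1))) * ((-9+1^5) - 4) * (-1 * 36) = 1539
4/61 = 0.07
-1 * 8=-8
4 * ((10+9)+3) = 88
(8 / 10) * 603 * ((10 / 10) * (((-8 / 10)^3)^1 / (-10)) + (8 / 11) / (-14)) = -86832 / 240625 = -0.36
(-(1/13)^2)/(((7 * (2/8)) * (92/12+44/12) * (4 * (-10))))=3/402220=0.00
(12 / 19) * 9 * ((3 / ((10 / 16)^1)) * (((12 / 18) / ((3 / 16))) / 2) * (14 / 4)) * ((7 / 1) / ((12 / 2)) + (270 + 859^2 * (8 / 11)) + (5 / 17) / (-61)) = 91150683.66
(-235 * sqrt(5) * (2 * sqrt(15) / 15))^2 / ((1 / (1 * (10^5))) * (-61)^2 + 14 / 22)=242990000000 / 2222793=109317.42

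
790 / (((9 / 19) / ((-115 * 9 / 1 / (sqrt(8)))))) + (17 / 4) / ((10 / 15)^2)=153 / 16- 863075 * sqrt(2) / 2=-610276.62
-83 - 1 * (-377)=294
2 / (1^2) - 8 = -6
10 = 10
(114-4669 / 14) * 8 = -1756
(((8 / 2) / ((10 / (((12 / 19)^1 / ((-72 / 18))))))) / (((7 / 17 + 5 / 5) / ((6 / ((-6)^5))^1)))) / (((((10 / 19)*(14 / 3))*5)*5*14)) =17 / 423360000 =0.00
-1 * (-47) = 47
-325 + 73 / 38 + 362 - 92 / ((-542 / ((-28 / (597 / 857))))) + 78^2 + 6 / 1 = 37638085505 / 6147906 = 6122.10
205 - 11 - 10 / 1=184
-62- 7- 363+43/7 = -425.86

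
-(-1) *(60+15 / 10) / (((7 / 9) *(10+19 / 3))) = 3321 / 686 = 4.84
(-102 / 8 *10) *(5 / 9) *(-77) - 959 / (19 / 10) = 564235 / 114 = 4949.43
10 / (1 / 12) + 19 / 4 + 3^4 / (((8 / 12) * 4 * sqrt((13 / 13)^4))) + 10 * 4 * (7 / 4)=1801 / 8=225.12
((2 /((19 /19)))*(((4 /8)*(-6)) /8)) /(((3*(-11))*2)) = 1 /88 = 0.01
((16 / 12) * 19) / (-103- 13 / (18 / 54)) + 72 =15298 / 213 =71.82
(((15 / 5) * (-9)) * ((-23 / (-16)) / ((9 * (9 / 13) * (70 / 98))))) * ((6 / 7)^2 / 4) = -897 / 560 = -1.60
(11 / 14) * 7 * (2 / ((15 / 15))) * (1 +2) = 33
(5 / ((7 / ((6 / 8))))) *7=15 / 4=3.75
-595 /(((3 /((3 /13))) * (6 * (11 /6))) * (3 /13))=-595 /33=-18.03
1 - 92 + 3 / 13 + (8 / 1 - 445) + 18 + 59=-5860 / 13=-450.77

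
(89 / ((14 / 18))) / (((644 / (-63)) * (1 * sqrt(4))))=-7209 / 1288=-5.60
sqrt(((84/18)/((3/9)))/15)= 0.97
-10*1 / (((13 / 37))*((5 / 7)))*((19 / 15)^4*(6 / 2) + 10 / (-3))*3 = -38368778 / 73125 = -524.70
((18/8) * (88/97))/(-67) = -0.03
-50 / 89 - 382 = -34048 / 89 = -382.56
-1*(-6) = 6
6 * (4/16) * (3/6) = 3/4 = 0.75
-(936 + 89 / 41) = -38465 / 41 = -938.17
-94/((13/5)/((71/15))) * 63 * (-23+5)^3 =817378128/13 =62875240.62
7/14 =0.50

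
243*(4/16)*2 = 121.50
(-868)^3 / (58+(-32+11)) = -653972032 / 37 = -17674919.78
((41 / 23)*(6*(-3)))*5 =-3690 / 23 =-160.43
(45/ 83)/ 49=45/ 4067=0.01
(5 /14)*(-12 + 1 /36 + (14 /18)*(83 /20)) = -787 /252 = -3.12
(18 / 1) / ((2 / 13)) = 117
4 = 4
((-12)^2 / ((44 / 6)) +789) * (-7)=-62265 / 11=-5660.45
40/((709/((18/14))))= 360/4963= 0.07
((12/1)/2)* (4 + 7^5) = 100866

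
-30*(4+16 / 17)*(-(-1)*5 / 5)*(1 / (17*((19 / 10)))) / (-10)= 2520 / 5491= 0.46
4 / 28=1 / 7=0.14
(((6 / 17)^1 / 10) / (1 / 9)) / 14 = 27 / 1190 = 0.02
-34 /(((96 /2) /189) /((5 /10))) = -1071 /16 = -66.94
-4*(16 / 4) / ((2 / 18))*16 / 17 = -2304 / 17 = -135.53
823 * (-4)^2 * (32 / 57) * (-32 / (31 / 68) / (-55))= 916914176 / 97185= 9434.73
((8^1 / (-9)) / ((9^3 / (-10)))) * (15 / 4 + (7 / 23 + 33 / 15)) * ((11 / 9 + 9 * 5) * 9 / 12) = 398944 / 150903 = 2.64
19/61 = 0.31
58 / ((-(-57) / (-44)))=-44.77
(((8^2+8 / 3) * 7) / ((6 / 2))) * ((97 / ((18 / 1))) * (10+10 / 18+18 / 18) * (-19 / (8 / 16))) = -368094.38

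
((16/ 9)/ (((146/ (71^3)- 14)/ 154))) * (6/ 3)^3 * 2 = -881892704/ 2818467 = -312.90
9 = 9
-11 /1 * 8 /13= -6.77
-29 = -29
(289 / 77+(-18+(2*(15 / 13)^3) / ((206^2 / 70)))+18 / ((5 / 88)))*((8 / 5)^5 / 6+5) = 24535708913348108 / 12018173578125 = 2041.55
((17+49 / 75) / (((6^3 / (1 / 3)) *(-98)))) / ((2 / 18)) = -331 / 132300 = -0.00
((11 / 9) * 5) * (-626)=-3825.56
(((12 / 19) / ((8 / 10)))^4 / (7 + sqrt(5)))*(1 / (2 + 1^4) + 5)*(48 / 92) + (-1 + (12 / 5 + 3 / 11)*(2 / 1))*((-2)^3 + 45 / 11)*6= -184512780546 / 1813416715 - 810000*sqrt(5) / 32971213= -101.80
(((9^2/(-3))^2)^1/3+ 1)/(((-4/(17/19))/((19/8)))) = -129.62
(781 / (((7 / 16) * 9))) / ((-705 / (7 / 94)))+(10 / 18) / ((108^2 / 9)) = -2643911 / 128828880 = -0.02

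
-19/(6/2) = -19/3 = -6.33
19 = 19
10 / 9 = 1.11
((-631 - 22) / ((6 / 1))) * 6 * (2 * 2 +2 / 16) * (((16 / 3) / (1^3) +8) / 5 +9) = -251405 / 8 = -31425.62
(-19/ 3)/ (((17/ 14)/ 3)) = -266/ 17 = -15.65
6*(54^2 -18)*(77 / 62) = 669438 / 31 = 21594.77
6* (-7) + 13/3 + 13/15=-184/5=-36.80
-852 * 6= -5112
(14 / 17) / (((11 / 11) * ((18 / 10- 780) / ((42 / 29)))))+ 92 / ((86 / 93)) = 2735400898 / 27495103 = 99.49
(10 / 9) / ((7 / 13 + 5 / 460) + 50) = 11960 / 544113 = 0.02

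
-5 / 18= -0.28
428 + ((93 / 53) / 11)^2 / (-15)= 727359577 / 1699445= 428.00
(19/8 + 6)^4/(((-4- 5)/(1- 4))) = 20151121/12288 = 1639.90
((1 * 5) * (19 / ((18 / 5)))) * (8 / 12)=475 / 27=17.59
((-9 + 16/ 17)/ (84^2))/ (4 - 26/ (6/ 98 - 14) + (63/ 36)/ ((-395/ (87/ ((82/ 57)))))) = -1515382345/ 7426653864714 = -0.00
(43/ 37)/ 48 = 43/ 1776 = 0.02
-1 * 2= -2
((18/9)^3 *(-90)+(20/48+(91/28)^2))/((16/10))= -170165/384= -443.14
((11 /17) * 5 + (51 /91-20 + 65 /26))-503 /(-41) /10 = -3957032 /317135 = -12.48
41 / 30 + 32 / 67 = 1.84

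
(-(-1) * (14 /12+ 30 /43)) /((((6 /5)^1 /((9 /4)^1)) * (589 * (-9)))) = -2405 /3647088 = -0.00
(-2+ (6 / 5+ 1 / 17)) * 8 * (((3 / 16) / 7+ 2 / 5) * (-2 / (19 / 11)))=23661 / 8075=2.93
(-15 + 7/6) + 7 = -41/6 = -6.83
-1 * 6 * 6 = -36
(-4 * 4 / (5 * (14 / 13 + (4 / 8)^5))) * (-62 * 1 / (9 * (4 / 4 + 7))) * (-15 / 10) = -25792 / 6915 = -3.73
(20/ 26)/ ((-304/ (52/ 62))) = -5/ 2356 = -0.00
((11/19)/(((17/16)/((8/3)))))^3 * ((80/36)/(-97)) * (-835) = 46614865510400/794301851457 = 58.69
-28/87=-0.32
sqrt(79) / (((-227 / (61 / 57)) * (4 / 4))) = -61 * sqrt(79) / 12939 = -0.04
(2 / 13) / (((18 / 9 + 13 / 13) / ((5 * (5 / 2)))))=25 / 39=0.64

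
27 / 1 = 27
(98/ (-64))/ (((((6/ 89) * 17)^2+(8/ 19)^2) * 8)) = -140114569/ 1091273728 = -0.13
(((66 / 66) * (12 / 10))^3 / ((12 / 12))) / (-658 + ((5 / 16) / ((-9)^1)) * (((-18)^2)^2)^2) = -108 / 23914886125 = -0.00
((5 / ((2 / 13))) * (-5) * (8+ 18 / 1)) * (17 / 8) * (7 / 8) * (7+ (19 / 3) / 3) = -20613775 / 288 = -71575.61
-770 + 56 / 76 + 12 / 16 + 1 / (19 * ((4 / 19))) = -14597 / 19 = -768.26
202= 202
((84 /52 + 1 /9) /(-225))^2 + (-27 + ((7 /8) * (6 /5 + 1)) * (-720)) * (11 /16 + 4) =-73441270456511 /11088090000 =-6623.44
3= 3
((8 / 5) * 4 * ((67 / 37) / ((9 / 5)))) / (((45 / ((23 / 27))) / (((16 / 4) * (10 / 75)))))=394496 / 6068925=0.07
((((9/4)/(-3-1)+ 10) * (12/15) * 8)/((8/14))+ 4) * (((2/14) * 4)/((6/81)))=846.26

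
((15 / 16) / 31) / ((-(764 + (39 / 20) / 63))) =-1575 / 39790732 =-0.00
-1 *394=-394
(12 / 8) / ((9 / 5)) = 5 / 6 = 0.83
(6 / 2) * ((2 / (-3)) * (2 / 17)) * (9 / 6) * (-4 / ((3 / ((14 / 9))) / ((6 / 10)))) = 0.44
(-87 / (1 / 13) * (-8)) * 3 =27144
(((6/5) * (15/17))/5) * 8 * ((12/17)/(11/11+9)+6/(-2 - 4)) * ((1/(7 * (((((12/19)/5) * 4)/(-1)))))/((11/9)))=40527/111265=0.36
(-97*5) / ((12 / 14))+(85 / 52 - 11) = -89731 / 156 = -575.20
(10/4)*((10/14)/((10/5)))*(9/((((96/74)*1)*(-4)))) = -2775/1792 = -1.55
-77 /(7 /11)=-121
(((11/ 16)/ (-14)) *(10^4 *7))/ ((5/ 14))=-9625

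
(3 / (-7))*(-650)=1950 / 7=278.57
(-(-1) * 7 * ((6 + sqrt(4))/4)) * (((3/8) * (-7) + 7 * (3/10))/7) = -21/20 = -1.05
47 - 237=-190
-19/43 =-0.44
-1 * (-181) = 181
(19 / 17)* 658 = 12502 / 17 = 735.41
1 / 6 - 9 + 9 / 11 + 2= -397 / 66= -6.02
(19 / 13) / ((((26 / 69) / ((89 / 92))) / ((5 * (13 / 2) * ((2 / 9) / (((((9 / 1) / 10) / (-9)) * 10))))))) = -8455 / 312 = -27.10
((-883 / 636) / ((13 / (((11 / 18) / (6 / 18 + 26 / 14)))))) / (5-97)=67991 / 209941056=0.00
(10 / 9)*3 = 10 / 3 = 3.33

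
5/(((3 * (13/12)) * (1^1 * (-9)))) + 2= 214/117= 1.83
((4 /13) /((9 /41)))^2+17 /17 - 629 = -8569796 /13689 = -626.04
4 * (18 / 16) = 9 / 2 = 4.50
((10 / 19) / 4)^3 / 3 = 125 / 164616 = 0.00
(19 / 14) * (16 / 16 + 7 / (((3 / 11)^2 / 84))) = 450661 / 42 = 10730.02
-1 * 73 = -73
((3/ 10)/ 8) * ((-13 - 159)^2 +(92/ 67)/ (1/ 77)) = 1491909/ 1340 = 1113.36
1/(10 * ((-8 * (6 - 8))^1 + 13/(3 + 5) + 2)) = 4/785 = 0.01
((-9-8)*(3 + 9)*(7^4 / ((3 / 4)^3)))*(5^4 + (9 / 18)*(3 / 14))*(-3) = 6531839552 / 3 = 2177279850.67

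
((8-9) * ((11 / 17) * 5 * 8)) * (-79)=34760 / 17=2044.71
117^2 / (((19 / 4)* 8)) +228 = 22353 / 38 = 588.24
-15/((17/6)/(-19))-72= 486/17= 28.59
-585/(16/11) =-6435/16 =-402.19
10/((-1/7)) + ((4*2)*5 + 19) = -11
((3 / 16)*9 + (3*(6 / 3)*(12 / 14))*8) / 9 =533 / 112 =4.76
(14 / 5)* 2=28 / 5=5.60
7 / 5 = 1.40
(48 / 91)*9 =432 / 91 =4.75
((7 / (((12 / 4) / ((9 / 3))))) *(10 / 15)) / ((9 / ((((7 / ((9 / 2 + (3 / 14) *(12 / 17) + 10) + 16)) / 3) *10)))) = 0.39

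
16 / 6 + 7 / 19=173 / 57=3.04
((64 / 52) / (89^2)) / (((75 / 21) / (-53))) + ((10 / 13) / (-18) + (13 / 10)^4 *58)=59030414141 / 356445000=165.61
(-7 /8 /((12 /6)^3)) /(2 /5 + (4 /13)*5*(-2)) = 455 /11136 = 0.04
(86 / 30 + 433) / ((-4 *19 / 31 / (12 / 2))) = -101339 / 95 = -1066.73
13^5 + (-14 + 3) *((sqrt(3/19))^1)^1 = 371293- 11 *sqrt(57)/19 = 371288.63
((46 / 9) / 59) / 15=0.01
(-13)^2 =169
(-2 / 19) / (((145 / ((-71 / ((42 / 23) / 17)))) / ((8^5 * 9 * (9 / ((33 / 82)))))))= 671338266624 / 212135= 3164674.70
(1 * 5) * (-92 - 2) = -470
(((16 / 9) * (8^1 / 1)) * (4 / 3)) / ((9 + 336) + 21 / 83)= 2656 / 48357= 0.05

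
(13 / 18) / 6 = 13 / 108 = 0.12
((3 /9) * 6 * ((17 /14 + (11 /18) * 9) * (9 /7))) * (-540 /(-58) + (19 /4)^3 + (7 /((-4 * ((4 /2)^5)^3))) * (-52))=46822898313 /23281664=2011.15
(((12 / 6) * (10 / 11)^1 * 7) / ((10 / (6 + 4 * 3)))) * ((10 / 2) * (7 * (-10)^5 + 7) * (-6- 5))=881991180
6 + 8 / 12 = 20 / 3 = 6.67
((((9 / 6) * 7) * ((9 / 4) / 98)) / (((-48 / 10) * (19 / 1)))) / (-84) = 15 / 476672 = 0.00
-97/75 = -1.29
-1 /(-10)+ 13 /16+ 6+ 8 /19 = 11147 /1520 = 7.33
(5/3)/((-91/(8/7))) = -40/1911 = -0.02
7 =7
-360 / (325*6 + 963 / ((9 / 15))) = -8 / 79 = -0.10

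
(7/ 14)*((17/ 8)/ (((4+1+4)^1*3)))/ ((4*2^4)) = 17/ 27648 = 0.00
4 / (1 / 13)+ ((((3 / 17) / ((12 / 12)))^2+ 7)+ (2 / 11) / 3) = 563558 / 9537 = 59.09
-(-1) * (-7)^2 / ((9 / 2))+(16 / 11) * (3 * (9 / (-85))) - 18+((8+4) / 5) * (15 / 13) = -525524 / 109395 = -4.80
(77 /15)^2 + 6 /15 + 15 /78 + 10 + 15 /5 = 233669 /5850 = 39.94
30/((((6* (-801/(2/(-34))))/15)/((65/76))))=1625/344964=0.00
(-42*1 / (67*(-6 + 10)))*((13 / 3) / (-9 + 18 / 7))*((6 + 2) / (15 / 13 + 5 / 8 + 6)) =264992 / 2439135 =0.11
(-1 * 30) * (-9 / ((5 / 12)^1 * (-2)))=-324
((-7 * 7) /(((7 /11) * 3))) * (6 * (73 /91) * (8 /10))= -6424 /65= -98.83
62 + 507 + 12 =581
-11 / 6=-1.83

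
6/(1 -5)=-3/2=-1.50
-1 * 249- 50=-299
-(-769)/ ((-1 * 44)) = -769/ 44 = -17.48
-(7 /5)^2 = -49 /25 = -1.96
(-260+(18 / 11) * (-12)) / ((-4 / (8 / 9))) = 6152 / 99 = 62.14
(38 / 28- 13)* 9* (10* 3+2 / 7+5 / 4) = -1295361 / 392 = -3304.49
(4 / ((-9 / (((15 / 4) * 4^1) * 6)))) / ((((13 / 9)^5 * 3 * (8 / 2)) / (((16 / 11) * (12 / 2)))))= -18895680 / 4084223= -4.63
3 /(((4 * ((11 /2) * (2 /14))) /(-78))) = -819 /11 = -74.45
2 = 2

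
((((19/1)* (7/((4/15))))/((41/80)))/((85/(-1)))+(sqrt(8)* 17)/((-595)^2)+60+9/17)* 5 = 245.40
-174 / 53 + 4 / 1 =38 / 53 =0.72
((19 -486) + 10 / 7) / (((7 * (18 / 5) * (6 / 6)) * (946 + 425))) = -0.01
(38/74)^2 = 361/1369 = 0.26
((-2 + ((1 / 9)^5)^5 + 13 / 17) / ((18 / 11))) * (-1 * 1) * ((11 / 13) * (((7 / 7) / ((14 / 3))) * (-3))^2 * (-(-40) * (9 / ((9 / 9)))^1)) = 9120893933624987140326003260 / 95976756897716934367815141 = 95.03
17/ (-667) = -17/ 667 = -0.03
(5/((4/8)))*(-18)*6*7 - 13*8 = -7664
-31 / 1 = -31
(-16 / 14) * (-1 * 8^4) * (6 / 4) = 49152 / 7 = 7021.71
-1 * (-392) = 392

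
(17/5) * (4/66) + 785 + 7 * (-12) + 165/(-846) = 3624227/5170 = 701.01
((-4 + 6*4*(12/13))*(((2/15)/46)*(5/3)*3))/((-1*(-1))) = 236/897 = 0.26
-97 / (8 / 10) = -485 / 4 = -121.25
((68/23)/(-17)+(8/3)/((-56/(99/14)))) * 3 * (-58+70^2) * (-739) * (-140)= -123556558140/161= -767432038.14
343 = 343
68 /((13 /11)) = 748 /13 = 57.54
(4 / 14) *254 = 508 / 7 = 72.57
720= 720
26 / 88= 13 / 44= 0.30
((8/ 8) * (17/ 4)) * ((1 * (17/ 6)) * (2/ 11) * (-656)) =-47396/ 33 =-1436.24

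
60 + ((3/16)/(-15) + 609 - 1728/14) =305513/560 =545.56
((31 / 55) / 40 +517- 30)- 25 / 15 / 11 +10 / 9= 9661879 / 19800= 487.97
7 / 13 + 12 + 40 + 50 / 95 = 13107 / 247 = 53.06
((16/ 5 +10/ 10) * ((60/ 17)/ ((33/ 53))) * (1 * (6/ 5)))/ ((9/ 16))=47488/ 935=50.79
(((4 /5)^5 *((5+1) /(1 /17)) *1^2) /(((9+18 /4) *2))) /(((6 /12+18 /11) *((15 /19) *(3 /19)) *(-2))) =-138254336 /59484375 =-2.32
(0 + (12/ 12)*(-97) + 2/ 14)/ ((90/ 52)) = -55.96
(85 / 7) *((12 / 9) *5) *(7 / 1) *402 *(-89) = -20274200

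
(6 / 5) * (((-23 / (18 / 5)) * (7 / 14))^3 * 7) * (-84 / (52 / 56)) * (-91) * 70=-25561346125 / 162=-157786087.19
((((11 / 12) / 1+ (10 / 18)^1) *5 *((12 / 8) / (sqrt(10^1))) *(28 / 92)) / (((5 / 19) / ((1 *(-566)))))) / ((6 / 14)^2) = -97748483 *sqrt(10) / 24840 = -12443.96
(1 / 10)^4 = 1 / 10000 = 0.00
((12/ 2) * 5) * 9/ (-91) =-2.97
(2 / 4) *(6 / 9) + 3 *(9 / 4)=85 / 12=7.08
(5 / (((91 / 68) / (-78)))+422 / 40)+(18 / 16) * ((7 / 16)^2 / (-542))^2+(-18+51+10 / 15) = -3997856214376687 / 16171778703360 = -247.21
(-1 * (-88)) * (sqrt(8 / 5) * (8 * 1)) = 1408 * sqrt(10) / 5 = 890.50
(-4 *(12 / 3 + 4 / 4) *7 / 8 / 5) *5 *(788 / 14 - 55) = -45 / 2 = -22.50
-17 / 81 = -0.21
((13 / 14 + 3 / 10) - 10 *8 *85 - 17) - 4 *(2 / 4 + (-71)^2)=-944362 / 35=-26981.77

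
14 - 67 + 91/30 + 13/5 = -1421/30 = -47.37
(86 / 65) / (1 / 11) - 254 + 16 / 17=-263548 / 1105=-238.50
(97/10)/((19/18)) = 873/95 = 9.19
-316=-316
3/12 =0.25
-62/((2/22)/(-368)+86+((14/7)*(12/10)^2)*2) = -6274400/9286087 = -0.68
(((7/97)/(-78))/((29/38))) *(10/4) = -665/219414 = -0.00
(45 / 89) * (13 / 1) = 585 / 89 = 6.57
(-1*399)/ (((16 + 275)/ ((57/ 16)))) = -4.88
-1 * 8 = -8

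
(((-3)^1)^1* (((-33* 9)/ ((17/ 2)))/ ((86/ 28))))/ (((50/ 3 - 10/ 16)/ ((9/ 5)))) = 69984/ 18275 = 3.83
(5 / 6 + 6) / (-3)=-41 / 18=-2.28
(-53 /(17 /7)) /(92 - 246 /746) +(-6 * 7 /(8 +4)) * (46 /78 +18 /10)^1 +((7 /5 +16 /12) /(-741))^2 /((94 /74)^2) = -1364609151073066811 /158635644581036025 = -8.60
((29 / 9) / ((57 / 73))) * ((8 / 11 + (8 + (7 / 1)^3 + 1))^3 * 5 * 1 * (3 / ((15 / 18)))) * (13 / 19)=3215062225024000 / 1441473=2230400586.78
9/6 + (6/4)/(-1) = 0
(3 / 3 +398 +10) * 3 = 1227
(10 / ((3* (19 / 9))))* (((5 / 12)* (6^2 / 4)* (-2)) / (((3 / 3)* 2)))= -5.92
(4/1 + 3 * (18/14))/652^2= 55/2975728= 0.00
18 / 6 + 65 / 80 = 61 / 16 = 3.81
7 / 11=0.64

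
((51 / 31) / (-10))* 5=-51 / 62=-0.82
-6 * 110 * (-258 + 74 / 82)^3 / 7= 773017588477860 / 482447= 1602284993.95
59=59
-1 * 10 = -10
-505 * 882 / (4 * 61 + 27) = -445410 / 271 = -1643.58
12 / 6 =2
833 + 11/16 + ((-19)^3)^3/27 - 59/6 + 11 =-5163002803807/432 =-11951395379.18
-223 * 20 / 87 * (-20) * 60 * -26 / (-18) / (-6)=-11596000 / 783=-14809.71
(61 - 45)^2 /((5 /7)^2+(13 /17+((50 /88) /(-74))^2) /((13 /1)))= 29389832536064 /65327185457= 449.89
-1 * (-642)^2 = -412164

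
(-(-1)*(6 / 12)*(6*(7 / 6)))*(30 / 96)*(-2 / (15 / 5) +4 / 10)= -7 / 24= -0.29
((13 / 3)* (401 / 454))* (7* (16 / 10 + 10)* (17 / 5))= 17990063 / 17025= 1056.69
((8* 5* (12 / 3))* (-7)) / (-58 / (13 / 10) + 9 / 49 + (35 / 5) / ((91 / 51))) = 178360 / 6451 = 27.65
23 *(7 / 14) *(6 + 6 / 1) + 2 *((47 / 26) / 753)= 1350929 / 9789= 138.00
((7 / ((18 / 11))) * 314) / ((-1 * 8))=-12089 / 72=-167.90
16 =16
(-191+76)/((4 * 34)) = -115/136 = -0.85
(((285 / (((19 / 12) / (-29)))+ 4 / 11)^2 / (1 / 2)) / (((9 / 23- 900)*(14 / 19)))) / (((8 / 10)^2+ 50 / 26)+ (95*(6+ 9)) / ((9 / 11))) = -1540128937100 / 32679722229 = -47.13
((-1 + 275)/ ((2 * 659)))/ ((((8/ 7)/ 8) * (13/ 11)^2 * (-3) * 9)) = -116039/ 3007017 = -0.04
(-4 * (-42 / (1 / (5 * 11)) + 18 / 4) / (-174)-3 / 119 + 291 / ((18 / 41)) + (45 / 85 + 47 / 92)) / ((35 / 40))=40125410 / 57477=698.11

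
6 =6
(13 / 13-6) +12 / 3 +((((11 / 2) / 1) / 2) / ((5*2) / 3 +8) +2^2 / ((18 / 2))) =-383 / 1224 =-0.31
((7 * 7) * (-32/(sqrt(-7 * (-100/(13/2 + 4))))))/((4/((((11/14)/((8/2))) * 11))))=-847 * sqrt(6)/20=-103.74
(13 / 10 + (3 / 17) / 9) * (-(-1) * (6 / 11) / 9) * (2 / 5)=1346 / 42075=0.03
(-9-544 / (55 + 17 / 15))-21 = -16710 / 421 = -39.69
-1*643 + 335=-308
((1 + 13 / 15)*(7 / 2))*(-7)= -686 / 15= -45.73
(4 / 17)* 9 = 36 / 17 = 2.12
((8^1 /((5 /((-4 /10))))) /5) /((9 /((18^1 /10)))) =-0.03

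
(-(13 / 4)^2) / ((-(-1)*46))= -169 / 736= -0.23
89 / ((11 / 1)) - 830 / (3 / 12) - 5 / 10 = -72873 / 22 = -3312.41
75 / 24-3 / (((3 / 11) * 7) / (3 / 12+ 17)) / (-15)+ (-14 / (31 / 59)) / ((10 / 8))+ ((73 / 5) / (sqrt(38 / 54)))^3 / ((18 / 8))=-142213 / 8680+ 14004612 * sqrt(57) / 45125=2326.72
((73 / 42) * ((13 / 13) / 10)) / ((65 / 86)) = 3139 / 13650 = 0.23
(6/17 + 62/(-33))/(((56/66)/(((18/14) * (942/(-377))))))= 1814292/314041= 5.78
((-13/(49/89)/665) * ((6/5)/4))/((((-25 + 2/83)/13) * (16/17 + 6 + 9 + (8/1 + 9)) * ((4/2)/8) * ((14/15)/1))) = 63668553/88263641200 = 0.00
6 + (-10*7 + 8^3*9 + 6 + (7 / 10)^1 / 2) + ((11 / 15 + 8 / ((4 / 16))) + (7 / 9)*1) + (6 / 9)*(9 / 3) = 165091 / 36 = 4585.86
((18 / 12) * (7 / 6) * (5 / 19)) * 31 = 1085 / 76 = 14.28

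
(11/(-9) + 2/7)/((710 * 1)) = -59/44730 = -0.00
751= 751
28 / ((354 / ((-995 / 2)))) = -6965 / 177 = -39.35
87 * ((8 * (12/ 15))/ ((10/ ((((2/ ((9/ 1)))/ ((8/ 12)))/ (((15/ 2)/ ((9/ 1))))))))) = 2784/ 125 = 22.27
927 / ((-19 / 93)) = -86211 / 19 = -4537.42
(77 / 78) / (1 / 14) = 539 / 39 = 13.82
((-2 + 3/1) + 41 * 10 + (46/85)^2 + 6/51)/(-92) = -4.47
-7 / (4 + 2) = -7 / 6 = -1.17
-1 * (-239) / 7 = 239 / 7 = 34.14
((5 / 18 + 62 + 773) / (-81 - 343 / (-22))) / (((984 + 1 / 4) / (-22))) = 469480 / 1644777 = 0.29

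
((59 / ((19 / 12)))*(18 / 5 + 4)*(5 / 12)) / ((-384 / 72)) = -177 / 8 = -22.12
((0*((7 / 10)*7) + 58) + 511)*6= 3414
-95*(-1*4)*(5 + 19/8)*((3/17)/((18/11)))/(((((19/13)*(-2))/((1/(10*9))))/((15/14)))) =-42185/34272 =-1.23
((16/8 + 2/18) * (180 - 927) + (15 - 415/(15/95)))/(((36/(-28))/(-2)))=-175994/27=-6518.30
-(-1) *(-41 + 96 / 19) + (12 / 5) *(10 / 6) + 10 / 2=-512 / 19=-26.95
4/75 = 0.05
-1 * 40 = -40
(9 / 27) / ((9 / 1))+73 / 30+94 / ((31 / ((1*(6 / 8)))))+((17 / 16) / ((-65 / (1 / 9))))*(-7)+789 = 138189967 / 174096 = 793.76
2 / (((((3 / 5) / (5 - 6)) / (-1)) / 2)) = 6.67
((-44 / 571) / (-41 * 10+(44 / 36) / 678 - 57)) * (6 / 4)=402732 / 1627134733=0.00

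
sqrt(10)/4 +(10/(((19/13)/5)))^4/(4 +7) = 124522.86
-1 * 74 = -74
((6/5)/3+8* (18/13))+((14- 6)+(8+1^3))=1851/65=28.48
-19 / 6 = -3.17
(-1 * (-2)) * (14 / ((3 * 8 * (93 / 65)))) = 455 / 558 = 0.82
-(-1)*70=70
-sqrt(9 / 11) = -3 * sqrt(11) / 11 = -0.90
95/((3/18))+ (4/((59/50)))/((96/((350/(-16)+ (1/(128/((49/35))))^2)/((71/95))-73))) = 466472667695/823590912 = 566.39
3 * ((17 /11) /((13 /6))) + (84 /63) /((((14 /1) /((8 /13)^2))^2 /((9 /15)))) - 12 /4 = -0.86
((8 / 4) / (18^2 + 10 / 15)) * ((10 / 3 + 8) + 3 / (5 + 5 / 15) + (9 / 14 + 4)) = 5557 / 54544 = 0.10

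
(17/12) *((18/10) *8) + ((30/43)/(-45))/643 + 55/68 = 21.21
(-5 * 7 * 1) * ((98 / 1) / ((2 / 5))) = -8575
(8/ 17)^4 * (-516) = -2113536/ 83521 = -25.31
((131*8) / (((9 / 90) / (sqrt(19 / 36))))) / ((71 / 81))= 141480*sqrt(19) / 71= 8685.87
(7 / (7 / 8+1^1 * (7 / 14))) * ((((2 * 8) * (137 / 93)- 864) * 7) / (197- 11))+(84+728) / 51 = -234678164 / 1617363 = -145.10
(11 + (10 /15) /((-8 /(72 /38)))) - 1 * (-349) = 6837 /19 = 359.84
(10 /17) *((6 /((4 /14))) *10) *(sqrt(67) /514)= 1050 *sqrt(67) /4369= 1.97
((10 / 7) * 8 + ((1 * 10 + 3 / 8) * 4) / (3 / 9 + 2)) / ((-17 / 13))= -5317 / 238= -22.34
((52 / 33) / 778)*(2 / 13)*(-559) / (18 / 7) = -7826 / 115533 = -0.07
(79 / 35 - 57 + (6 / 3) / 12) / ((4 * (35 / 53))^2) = -32193949 / 4116000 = -7.82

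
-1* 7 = -7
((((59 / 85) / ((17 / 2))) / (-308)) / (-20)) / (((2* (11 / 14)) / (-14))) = -413 / 3496900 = -0.00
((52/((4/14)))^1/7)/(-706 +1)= -26/705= -0.04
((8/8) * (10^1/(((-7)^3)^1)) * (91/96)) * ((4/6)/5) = -13/3528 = -0.00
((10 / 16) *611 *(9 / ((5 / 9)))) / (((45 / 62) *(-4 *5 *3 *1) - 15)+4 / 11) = -16876431 / 158728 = -106.32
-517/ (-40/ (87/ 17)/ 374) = 494769/ 20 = 24738.45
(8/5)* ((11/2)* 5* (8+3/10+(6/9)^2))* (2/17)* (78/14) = 450164/1785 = 252.19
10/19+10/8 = 135/76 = 1.78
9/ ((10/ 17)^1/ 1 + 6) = 153/ 112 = 1.37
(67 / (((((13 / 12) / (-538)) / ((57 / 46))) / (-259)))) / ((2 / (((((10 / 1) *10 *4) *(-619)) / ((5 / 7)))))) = -553390410152160 / 299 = -1850804047331.64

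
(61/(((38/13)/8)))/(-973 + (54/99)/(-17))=-593164/3457183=-0.17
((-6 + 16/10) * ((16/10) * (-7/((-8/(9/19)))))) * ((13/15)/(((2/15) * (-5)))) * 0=0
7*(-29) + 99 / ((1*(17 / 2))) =-191.35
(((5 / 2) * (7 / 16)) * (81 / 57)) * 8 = 945 / 76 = 12.43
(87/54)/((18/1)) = 29/324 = 0.09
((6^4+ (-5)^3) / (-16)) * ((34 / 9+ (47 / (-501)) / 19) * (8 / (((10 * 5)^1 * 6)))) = -126164711 / 17134200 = -7.36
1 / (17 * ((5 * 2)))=1 / 170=0.01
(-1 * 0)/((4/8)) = 0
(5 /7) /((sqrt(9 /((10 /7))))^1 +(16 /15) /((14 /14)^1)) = -2400 /16261 +675* sqrt(70) /16261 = 0.20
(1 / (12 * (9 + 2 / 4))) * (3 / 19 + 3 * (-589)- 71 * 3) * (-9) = 112851 / 722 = 156.30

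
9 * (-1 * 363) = -3267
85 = 85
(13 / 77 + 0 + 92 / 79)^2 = 65788321 / 37002889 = 1.78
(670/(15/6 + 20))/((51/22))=5896/459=12.85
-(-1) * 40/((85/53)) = 424/17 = 24.94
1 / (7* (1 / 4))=4 / 7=0.57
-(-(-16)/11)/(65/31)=-0.69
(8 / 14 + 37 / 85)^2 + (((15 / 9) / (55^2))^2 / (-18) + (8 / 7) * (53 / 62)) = 51812250025511 / 26030432285550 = 1.99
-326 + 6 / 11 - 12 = -3712 / 11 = -337.45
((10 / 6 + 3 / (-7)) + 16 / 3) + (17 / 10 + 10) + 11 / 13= 17397 / 910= 19.12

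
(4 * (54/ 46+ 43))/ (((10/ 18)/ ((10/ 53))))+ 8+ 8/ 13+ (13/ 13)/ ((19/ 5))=20741811/ 301093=68.89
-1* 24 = -24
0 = 0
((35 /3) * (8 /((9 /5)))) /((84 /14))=8.64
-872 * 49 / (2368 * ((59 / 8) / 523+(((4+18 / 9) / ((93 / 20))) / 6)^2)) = -24159623607 / 80803967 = -298.99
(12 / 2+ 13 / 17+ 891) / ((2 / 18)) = 137358 / 17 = 8079.88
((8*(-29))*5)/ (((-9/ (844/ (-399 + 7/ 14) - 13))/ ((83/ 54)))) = -580038860/ 193671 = -2994.97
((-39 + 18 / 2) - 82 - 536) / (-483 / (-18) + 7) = -3888 / 203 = -19.15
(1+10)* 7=77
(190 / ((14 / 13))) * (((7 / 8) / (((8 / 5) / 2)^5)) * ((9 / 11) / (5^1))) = 6946875 / 90112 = 77.09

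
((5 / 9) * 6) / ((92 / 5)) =25 / 138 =0.18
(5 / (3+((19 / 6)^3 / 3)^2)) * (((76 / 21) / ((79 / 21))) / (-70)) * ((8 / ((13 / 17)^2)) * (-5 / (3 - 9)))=-30742571520 / 4514495805001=-0.01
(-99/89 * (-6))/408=99/6052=0.02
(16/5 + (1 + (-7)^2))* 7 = 1862/5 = 372.40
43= 43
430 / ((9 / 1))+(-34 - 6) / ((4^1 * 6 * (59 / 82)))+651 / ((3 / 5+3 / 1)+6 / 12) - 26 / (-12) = 8987441 / 43542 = 206.41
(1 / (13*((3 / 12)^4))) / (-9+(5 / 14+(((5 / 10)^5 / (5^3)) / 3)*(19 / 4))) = -86016000 / 37750271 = -2.28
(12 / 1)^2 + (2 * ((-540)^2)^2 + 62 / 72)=170061120144.86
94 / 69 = 1.36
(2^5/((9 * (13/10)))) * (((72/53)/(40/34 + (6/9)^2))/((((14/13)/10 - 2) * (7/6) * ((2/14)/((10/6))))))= -816000/67363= -12.11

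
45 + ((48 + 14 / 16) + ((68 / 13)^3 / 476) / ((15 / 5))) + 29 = 45389663 / 369096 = 122.98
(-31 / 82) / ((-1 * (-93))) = -1 / 246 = -0.00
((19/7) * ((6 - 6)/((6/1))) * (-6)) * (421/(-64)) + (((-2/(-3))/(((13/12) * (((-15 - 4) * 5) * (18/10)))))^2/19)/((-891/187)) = -0.00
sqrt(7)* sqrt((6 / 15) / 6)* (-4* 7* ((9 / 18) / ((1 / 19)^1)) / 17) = -266* sqrt(105) / 255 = -10.69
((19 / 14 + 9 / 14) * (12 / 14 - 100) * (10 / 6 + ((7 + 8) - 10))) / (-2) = 13880 / 21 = 660.95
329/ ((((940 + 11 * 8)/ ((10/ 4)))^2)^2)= 205625/ 17868678762496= 0.00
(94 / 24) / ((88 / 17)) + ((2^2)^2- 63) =-48833 / 1056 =-46.24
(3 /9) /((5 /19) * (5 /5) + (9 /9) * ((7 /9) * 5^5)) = 57 /415670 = 0.00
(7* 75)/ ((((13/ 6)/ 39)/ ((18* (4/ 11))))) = 680400/ 11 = 61854.55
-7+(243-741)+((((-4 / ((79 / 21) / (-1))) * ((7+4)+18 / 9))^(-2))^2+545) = 56878854601921 / 1421970391296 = 40.00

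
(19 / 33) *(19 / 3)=361 / 99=3.65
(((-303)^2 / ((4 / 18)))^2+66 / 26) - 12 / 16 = 4437811891293 / 26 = 170685072742.04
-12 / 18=-2 / 3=-0.67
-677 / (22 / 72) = -24372 / 11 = -2215.64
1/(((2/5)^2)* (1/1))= 25/4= 6.25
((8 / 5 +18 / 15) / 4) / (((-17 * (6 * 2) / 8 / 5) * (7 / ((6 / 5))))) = -2 / 85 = -0.02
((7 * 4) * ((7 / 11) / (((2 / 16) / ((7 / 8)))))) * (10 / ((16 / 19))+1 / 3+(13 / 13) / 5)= 510727 / 330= 1547.66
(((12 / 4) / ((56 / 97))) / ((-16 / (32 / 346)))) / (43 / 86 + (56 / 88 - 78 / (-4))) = -0.00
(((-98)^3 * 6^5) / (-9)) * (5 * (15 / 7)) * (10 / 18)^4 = 67228000000 / 81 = 829975308.64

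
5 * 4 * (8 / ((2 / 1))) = 80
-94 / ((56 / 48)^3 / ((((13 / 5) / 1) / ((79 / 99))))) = -26131248 / 135485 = -192.87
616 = 616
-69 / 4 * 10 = -345 / 2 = -172.50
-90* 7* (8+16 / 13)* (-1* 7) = 529200 / 13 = 40707.69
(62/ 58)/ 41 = 31/ 1189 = 0.03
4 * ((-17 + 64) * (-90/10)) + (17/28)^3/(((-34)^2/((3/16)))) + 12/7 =-2374729677/1404928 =-1690.29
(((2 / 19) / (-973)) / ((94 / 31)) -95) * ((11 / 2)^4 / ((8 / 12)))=-1812800729289 / 13902224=-130396.46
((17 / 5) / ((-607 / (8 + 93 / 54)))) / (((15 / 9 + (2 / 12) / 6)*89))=-1190 / 3295403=-0.00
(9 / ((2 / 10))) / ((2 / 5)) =225 / 2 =112.50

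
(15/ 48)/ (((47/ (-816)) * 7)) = -255/ 329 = -0.78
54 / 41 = 1.32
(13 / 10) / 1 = 13 / 10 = 1.30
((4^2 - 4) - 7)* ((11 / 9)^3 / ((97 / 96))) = 212960 / 23571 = 9.03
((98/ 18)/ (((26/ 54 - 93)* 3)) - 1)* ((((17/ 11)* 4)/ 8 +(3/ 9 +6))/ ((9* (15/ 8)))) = -265454/ 618255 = -0.43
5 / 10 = 1 / 2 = 0.50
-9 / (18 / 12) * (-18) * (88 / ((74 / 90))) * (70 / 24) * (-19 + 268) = 310602600 / 37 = 8394664.86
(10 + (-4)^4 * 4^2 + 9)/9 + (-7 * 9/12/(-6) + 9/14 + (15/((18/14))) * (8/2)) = 254725/504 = 505.41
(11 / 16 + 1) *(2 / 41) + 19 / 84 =2125 / 6888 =0.31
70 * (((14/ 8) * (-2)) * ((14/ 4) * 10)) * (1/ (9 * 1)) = -8575/ 9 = -952.78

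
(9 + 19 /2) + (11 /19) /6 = 1060 /57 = 18.60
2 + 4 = 6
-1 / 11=-0.09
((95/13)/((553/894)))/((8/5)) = 7.38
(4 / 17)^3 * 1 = 64 / 4913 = 0.01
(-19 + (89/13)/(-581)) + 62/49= -938274/52871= -17.75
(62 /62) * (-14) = -14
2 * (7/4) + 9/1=25/2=12.50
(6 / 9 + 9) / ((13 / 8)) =232 / 39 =5.95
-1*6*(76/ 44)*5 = -570/ 11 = -51.82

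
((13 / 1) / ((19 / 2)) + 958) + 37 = 18931 / 19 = 996.37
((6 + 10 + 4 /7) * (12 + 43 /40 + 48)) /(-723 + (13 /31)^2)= -9726281 /6946340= -1.40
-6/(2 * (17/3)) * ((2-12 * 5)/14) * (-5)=-1305/119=-10.97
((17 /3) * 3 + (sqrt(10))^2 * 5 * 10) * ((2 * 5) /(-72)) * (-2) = 2585 /18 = 143.61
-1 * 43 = -43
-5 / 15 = -1 / 3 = -0.33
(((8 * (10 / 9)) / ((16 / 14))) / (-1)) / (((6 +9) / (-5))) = 70 / 27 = 2.59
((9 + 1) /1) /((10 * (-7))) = -1 /7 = -0.14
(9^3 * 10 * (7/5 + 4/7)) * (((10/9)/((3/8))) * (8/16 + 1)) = 447120/7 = 63874.29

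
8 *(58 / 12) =116 / 3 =38.67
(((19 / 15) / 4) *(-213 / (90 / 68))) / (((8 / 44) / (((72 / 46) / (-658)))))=252263 / 378350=0.67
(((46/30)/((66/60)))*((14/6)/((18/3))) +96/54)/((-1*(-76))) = 689/22572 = 0.03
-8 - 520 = -528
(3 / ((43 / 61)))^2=33489 / 1849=18.11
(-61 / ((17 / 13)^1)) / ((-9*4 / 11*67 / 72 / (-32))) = -558272 / 1139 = -490.14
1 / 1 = 1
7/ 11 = 0.64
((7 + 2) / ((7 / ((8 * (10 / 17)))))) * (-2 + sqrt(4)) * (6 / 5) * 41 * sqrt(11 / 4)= 0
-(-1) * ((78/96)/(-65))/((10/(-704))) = 22/25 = 0.88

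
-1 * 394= -394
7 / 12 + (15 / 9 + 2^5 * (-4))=-503 / 4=-125.75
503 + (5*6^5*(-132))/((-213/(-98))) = -167614847/71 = -2360772.49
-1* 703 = -703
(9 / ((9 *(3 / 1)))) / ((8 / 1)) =1 / 24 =0.04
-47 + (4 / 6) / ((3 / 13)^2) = -931 / 27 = -34.48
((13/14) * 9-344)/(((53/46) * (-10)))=108077/3710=29.13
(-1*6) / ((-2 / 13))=39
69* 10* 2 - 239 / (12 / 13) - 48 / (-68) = 228845 / 204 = 1121.79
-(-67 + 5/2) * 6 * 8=3096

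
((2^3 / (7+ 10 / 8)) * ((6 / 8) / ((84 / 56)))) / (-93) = -16 / 3069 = -0.01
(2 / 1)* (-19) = -38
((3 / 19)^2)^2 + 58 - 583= -68418444 / 130321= -525.00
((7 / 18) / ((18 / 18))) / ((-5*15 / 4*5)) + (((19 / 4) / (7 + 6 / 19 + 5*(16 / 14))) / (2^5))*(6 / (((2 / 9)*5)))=42949039 / 748656000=0.06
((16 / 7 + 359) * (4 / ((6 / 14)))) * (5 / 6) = 2810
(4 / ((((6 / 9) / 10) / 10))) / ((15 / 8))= 320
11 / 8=1.38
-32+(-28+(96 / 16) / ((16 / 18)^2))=-1677 / 32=-52.41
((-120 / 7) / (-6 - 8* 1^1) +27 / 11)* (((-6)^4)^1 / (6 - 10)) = -642492 / 539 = -1192.01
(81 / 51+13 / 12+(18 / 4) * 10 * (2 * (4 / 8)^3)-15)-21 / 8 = -1511 / 408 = -3.70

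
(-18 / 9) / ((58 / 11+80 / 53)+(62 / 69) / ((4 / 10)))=-80454 / 363191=-0.22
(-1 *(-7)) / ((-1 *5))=-7 / 5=-1.40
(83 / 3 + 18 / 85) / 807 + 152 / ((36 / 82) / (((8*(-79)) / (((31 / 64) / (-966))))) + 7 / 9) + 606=308249391861686527 / 384608372999805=801.46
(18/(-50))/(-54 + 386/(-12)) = 54/12925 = 0.00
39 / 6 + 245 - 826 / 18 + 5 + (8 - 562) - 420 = -13741 / 18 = -763.39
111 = 111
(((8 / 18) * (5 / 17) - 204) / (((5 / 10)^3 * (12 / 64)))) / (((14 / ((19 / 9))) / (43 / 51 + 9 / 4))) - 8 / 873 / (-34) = -82912465660 / 20436057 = -4057.17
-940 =-940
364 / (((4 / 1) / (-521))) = -47411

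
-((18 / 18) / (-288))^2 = -1 / 82944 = -0.00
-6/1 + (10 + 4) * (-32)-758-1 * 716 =-1928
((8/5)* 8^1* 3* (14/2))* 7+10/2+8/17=160401/85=1887.07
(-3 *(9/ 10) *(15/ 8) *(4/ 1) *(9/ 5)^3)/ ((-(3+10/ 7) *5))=413343/ 77500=5.33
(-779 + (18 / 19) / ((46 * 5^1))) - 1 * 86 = -1890016 / 2185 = -865.00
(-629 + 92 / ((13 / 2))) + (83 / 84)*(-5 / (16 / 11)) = -10801937 / 17472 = -618.24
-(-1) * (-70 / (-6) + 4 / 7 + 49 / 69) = 6254 / 483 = 12.95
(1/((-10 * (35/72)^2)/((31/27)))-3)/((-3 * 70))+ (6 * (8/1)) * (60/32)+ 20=47169617/428750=110.02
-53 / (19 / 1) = -53 / 19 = -2.79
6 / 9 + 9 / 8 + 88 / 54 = 3.42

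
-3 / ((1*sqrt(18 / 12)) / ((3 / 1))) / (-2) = 3*sqrt(6) / 2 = 3.67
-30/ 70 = -3/ 7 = -0.43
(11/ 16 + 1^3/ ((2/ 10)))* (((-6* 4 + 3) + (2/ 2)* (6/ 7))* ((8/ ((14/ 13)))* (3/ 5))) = -71487/ 140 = -510.62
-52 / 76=-13 / 19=-0.68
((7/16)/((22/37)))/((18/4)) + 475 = 752659/1584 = 475.16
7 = 7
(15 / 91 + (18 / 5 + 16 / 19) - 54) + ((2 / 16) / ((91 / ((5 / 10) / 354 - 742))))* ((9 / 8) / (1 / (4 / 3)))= -1662270153 / 32643520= -50.92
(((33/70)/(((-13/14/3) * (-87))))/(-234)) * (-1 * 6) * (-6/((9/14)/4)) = -1232/73515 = -0.02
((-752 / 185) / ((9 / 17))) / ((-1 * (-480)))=-799 / 49950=-0.02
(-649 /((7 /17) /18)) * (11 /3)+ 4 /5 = -3640862 /35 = -104024.63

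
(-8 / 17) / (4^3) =-1 / 136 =-0.01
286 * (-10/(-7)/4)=715/7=102.14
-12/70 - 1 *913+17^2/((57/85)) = -962002/1995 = -482.21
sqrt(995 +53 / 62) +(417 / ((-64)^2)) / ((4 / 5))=2085 / 16384 +sqrt(3828066) / 62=31.68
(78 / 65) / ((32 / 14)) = 21 / 40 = 0.52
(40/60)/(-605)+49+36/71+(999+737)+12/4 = 230475818/128865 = 1788.51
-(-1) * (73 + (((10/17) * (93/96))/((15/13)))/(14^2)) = 11675731/159936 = 73.00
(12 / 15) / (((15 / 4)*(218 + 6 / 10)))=0.00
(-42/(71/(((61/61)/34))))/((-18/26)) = 91/3621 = 0.03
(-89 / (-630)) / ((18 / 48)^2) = 2848 / 2835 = 1.00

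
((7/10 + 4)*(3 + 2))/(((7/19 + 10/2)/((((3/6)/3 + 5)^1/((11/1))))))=27683/13464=2.06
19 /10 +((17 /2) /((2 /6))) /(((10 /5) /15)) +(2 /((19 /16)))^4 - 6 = 508763023 /2606420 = 195.20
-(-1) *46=46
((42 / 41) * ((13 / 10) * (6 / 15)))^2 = 298116 / 1050625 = 0.28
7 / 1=7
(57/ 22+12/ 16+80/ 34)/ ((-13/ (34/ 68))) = -4259/ 19448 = -0.22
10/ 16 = 5/ 8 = 0.62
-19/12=-1.58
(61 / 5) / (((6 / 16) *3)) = 488 / 45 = 10.84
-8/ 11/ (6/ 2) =-8/ 33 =-0.24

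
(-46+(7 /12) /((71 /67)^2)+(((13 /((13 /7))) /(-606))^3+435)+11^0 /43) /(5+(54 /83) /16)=1559682505074546463 /20182211398729647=77.28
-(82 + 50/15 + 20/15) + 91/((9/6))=-26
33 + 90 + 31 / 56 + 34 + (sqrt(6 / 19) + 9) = sqrt(114) / 19 + 9327 / 56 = 167.12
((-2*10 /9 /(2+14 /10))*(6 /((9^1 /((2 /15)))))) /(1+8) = -80 /12393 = -0.01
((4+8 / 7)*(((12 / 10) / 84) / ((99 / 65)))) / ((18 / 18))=26 / 539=0.05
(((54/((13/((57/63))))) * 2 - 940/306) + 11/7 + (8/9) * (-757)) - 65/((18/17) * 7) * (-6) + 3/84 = -11402345/18564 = -614.22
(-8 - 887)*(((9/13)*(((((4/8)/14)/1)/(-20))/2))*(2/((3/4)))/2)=537/728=0.74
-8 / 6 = -4 / 3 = -1.33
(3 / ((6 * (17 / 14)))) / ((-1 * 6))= -7 / 102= -0.07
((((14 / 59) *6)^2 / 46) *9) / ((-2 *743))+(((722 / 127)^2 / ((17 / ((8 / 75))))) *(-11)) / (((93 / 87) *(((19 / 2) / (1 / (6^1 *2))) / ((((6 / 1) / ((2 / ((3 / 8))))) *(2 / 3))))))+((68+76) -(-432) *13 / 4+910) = 93213625349610916394 / 37922764891818525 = 2457.99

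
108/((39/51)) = 1836/13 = 141.23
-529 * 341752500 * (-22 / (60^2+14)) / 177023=180787072500 / 29080051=6216.88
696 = 696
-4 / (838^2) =-1 / 175561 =-0.00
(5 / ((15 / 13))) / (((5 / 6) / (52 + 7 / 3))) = 4238 / 15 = 282.53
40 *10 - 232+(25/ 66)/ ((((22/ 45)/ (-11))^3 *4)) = -641103/ 704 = -910.66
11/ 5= 2.20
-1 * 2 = -2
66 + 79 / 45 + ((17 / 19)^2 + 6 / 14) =7844593 / 113715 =68.98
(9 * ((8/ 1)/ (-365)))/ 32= -9/ 1460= -0.01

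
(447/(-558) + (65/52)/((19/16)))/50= 889/176700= 0.01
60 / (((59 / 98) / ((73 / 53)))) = 429240 / 3127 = 137.27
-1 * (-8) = 8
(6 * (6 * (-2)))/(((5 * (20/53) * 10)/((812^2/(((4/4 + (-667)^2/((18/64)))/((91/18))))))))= -14310072504/1779557125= -8.04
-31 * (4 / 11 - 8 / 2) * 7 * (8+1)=78120 / 11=7101.82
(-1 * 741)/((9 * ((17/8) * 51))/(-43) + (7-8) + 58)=-84968/3935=-21.59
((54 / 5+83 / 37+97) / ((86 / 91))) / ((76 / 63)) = 58356207 / 604580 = 96.52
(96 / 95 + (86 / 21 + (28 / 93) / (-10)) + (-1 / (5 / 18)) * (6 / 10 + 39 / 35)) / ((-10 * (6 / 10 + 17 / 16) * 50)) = 271072 / 205634625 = 0.00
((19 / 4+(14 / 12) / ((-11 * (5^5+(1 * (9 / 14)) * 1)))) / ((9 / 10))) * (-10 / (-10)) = 5.28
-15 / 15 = -1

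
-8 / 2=-4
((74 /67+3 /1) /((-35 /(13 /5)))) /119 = -143 /55811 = -0.00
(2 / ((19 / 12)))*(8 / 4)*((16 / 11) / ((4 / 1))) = 192 / 209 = 0.92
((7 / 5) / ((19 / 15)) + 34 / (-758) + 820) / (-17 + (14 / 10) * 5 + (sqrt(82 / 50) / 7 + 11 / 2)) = -130369654800 / 713338261-827743840 * sqrt(41) / 713338261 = -190.19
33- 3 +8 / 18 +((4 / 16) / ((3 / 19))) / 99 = 36187 / 1188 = 30.46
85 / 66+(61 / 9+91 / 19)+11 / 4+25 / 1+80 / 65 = 4092053 / 97812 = 41.84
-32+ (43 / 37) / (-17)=-20171 / 629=-32.07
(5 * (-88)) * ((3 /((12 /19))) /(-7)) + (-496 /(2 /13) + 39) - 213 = -21696 /7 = -3099.43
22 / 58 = 11 / 29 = 0.38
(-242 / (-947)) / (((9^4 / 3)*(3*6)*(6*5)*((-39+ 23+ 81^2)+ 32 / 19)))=2299 / 69556467809610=0.00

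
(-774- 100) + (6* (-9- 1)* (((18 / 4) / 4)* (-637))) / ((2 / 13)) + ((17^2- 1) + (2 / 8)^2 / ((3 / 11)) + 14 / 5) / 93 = 278612.88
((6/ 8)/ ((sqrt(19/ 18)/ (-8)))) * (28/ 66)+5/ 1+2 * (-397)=-791.48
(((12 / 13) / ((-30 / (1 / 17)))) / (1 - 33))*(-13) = -1 / 1360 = -0.00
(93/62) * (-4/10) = -3/5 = -0.60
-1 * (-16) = 16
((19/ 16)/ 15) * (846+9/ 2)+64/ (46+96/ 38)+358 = 31469713/ 73760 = 426.65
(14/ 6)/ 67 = 7/ 201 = 0.03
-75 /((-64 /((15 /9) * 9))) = 1125 /64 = 17.58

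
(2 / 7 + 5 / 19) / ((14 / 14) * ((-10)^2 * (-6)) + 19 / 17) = -1241 / 1354073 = -0.00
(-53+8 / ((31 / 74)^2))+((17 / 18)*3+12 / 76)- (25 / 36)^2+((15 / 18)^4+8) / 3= -73751095 / 35495496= -2.08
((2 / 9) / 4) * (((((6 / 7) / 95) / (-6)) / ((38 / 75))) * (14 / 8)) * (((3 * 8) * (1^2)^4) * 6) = -15 / 361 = -0.04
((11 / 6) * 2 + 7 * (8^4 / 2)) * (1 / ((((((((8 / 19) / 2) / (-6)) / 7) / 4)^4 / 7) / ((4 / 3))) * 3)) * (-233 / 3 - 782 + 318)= -9799372212956872000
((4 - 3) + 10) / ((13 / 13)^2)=11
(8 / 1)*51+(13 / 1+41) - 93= 369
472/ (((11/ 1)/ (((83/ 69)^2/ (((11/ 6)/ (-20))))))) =-677.32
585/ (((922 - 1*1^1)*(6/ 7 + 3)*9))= 455/ 24867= 0.02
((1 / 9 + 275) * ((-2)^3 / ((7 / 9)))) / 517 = -5.47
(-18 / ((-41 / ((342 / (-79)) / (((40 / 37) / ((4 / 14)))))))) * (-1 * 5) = 56943 / 22673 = 2.51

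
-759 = -759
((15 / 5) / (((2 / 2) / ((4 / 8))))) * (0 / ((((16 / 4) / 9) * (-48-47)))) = 0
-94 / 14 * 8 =-376 / 7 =-53.71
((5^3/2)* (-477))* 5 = -298125/2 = -149062.50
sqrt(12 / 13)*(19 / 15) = 38*sqrt(39) / 195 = 1.22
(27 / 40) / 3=0.22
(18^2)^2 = 104976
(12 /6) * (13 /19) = 26 /19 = 1.37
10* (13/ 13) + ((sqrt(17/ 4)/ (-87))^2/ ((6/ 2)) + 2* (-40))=-6357943/ 90828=-70.00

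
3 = 3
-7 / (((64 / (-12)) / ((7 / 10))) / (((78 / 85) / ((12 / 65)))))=24843 / 5440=4.57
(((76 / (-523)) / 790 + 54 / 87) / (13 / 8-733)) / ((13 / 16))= -36602368 / 35053136215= -0.00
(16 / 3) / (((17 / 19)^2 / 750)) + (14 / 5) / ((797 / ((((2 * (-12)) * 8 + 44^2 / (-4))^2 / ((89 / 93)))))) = 684086275328 / 102498185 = 6674.13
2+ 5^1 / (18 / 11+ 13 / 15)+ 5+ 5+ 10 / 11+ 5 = 90436 / 4543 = 19.91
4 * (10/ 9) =40/ 9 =4.44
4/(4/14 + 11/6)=168/89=1.89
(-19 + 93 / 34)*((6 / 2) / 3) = -553 / 34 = -16.26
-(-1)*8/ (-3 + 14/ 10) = -5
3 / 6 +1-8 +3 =-7 / 2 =-3.50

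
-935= -935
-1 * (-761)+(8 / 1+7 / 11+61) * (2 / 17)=143839 / 187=769.19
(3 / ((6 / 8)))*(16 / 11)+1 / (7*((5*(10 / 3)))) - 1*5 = 3183 / 3850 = 0.83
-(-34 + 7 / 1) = 27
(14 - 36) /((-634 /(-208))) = -2288 /317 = -7.22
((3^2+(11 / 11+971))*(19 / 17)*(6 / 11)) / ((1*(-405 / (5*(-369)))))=2724.42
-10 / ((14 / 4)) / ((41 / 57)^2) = -64980 / 11767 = -5.52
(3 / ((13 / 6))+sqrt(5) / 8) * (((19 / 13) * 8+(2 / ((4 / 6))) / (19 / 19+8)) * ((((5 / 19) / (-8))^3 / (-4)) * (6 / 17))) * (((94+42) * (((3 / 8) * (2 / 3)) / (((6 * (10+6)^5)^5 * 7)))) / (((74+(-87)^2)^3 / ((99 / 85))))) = 18425 * sqrt(5) / 3036112865555162384064639177749764404671869109573517312+18425 / 274093522584841048561391036880187064310654850169831424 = 0.00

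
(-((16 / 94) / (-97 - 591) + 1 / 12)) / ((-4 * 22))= 2015 / 2134176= 0.00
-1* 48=-48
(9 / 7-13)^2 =6724 / 49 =137.22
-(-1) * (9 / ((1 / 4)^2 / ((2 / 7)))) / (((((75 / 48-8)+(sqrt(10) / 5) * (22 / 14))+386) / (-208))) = -67908771840 / 3011954551+56229888 * sqrt(10) / 3011954551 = -22.49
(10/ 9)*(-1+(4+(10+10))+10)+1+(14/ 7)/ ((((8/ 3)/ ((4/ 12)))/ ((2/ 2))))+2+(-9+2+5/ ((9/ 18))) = 42.92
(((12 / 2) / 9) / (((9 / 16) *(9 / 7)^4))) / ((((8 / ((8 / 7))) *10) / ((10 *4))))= 43904 / 177147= 0.25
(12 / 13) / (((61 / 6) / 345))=24840 / 793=31.32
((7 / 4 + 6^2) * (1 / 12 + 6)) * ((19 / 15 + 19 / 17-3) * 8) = -1730611 / 1530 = -1131.12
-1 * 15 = -15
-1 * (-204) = 204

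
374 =374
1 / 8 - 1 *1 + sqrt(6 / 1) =-7 / 8 + sqrt(6) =1.57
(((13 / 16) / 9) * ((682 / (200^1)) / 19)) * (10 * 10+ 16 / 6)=1.66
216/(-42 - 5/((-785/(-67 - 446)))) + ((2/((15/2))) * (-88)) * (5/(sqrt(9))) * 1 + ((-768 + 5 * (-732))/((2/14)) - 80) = -663507020/21321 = -31119.88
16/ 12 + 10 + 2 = 40/ 3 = 13.33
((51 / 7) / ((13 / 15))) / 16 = 0.53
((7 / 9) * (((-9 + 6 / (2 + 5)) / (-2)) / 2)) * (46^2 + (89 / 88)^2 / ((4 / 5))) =415370533 / 123904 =3352.36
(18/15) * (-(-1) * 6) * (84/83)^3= 21337344/2858935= 7.46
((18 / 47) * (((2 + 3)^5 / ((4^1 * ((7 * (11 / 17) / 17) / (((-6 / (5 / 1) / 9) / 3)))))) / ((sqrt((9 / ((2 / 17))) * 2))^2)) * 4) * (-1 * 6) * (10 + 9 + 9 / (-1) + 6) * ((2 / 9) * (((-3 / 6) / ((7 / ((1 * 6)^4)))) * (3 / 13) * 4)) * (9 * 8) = -56401920000 / 329329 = -171263.14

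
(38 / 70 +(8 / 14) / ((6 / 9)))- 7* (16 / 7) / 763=5261 / 3815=1.38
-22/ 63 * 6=-44/ 21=-2.10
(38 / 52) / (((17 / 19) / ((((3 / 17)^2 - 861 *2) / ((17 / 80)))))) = -7186051560 / 1085773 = -6618.37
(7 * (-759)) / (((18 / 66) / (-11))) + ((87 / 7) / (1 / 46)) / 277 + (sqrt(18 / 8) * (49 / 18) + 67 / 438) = 121332559835 / 566188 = 214297.30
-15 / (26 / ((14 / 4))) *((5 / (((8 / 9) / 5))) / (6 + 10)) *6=-70875 / 3328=-21.30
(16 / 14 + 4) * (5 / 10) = 18 / 7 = 2.57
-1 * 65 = -65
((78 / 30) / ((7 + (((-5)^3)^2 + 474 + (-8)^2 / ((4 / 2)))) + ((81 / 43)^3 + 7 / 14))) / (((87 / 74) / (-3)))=-152971468 / 372259996545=-0.00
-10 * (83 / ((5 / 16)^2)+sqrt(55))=-42496 / 5 - 10 * sqrt(55)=-8573.36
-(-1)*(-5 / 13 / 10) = -1 / 26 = -0.04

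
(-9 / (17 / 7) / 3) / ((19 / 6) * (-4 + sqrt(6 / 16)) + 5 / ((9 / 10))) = 43092 * sqrt(6) / 2062525 + 387072 / 2062525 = 0.24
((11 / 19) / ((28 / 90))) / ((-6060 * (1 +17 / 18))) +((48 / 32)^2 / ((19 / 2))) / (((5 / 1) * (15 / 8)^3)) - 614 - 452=-751772888599 / 705232500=-1065.99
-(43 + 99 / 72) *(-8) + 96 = 451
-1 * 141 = -141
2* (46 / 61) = 92 / 61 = 1.51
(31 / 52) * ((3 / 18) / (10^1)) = 31 / 3120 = 0.01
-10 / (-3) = 10 / 3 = 3.33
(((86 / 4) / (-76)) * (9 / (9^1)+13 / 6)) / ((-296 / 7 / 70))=10535 / 7104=1.48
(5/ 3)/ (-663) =-0.00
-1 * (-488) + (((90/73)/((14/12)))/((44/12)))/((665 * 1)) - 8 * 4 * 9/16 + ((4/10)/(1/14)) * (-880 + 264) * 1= -11137638894/3737965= -2979.60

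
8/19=0.42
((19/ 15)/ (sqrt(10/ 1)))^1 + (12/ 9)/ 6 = 2/ 9 + 19 * sqrt(10)/ 150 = 0.62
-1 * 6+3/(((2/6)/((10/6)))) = 9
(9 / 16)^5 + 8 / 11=9038147 / 11534336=0.78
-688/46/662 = -172/7613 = -0.02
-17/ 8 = -2.12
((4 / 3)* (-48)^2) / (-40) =-384 / 5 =-76.80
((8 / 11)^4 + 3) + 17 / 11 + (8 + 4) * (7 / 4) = 25.83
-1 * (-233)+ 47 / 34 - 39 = 195.38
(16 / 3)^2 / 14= 128 / 63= 2.03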